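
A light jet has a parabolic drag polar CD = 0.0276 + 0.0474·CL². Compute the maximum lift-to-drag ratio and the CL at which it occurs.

(L/D)max = 13.8, at CL = 0.763

For CD = CD0 + K·CL², (L/D)max occurs at CL* = √(CD0/K) and equals 1/(2√(K·CD0)).
(L/D)max = 1/(2√(0.0474 × 0.0276)) = 1/(2 × 0.03617) = 13.8
CL* = √(0.0276/0.0474) = 0.763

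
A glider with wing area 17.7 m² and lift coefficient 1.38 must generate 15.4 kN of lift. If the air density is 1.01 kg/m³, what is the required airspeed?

L = ½ρv²S·CL ⇒ v = √(2L/(ρ·S·CL))
v = √(2 × 15400 / (1.01 × 17.7 × 1.38)) = √1248 = 35.3 m/s

v = 35.3 m/s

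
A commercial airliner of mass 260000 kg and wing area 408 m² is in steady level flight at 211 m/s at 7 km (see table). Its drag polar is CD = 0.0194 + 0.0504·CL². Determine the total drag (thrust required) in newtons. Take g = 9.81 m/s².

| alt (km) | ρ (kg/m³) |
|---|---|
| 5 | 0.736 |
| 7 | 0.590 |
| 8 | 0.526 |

D = 1.65×10^5 N

At 7 km, from the table: ρ = 0.590 kg/m³.
Weight W = mg = 260000 × 9.81 = 2.5506×10^6 N; in level flight L = W.
q = ½ρv² = ½ × 0.59 × 211² = 13130 Pa.
Required CL = L/(qS) = 2.5506×10^6/(13130·408) = 0.476.
CD = 0.0194 + 0.0504 × 0.476² = 0.03082.
D = q·S·CD = 13130 × 408 × 0.03082 = 1.651×10^5 N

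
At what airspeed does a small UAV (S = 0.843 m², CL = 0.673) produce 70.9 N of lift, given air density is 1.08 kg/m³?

L = ½ρv²S·CL ⇒ v = √(2L/(ρ·S·CL))
v = √(2 × 70.9 / (1.08 × 0.843 × 0.673)) = √231.4 = 15.2 m/s

v = 15.2 m/s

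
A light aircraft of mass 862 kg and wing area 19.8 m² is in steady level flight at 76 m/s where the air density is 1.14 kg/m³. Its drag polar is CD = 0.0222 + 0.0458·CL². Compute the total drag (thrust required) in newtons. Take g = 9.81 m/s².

Weight W = mg = 862 × 9.81 = 8456.2 N; in level flight L = W.
q = ½ρv² = ½ × 1.14 × 76² = 3292 Pa.
CL = 2W/(ρv²S) = 2×8456.2/(1.14×76²×19.8) = 0.1297.
CD = 0.0222 + 0.0458 × 0.1297² = 0.02297.
D = q·S·CD = 3292 × 19.8 × 0.02297 = 1497 N

D = 1500 N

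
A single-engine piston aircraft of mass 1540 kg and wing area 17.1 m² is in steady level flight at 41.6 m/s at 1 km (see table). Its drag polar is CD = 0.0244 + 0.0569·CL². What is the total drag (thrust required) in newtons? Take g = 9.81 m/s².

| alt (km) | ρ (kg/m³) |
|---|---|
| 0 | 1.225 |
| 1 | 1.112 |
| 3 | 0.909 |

At 1 km, from the table: ρ = 1.112 kg/m³.
Weight W = mg = 1540 × 9.81 = 15107 N; in level flight L = W.
q = ½ρv² = ½ × 1.112 × 41.6² = 962.2 Pa.
CL = 2W/(ρv²S) = 2×15107/(1.112×41.6²×17.1) = 0.9182.
CD = 0.0244 + 0.0569 × 0.9182² = 0.07237.
D = q·S·CD = 962.2 × 17.1 × 0.07237 = 1191 N

D = 1190 N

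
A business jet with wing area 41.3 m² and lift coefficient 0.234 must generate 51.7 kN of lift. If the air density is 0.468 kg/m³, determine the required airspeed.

L = ½ρv²S·CL ⇒ v = √(2L/(ρ·S·CL))
v = √(2 × 51700 / (0.468 × 41.3 × 0.234)) = √22860 = 151 m/s

v = 151 m/s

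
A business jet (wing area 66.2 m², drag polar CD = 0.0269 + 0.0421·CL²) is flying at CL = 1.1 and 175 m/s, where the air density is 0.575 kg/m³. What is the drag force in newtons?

CD = 0.0269 + 0.0421 × 1.1² = 0.07784
D = ½ρv²S·CD = ½ × 0.575 × 175² × 66.2 × 0.07784 = 45400 N

D = 45400 N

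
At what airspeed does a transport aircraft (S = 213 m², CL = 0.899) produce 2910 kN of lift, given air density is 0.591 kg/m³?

v = 227 m/s

L = ½ρv²S·CL ⇒ v = √(2L/(ρ·S·CL))
v = √(2 × 2.91×10^6 / (0.591 × 213 × 0.899)) = √51430 = 227 m/s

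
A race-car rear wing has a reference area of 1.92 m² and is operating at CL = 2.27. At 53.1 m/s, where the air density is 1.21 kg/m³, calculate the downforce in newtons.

L = 7430 N

L = ½ρv²S·CL = ½ × 1.21 × 53.1² × 1.92 × 2.27 = 7430 N ≈ 7.43 kN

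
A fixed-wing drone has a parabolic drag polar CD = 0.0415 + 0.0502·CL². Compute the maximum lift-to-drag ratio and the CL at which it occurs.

For CD = CD0 + K·CL², (L/D)max occurs at CL* = √(CD0/K) and equals 1/(2√(K·CD0)).
(L/D)max = 1/(2√(0.0502 × 0.0415)) = 1/(2 × 0.04564) = 11
CL* = √(0.0415/0.0502) = 0.909

(L/D)max = 11, at CL = 0.909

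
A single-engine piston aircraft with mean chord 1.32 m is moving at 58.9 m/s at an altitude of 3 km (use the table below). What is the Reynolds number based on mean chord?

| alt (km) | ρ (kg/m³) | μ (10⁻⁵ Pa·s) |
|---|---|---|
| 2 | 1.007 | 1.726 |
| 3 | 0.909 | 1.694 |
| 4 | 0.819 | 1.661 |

Re = 4.17×10^6

At 3 km, from the table: ρ = 0.909 kg/m³, μ = 1.694×10⁻⁵ Pa·s.
Re = ρ·v·c/μ = 0.909 × 58.9 × 1.32 / (1.694×10⁻⁵) = 4.17×10^6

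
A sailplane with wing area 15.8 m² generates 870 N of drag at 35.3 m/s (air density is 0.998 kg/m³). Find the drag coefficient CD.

From D = ½ρv²S·CD, rearranging gives CD = 2D/(ρv²S).
CD = 2 × 870 / (0.998 × 35.3² × 15.8) = 0.0886

CD = 0.0886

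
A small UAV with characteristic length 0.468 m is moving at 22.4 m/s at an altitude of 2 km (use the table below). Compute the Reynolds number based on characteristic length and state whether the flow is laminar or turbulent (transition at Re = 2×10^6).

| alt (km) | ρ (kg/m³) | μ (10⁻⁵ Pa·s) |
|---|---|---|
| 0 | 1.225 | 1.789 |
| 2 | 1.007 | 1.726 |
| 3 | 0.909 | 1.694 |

Re = 6.12×10^5 (laminar)

At 2 km, from the table: ρ = 1.007 kg/m³, μ = 1.726×10⁻⁵ Pa·s.
Re = ρ·v·c/μ = 1.007 × 22.4 × 0.468 / (1.726×10⁻⁵) = 6.12×10^5
Since 6.12×10^5 < 2×10^6, the flow is laminar.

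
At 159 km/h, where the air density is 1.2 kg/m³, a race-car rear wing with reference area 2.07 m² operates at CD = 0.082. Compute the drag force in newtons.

D = 199 N

Convert speed: v = 159 km/h ÷ 3.6 = 44.17 m/s.
Dynamic pressure q = ½ρv² = ½ × 1.2 × 44.17² = 1170 Pa.
D = q·S·CD = 1170 × 2.07 × 0.082 = 199 N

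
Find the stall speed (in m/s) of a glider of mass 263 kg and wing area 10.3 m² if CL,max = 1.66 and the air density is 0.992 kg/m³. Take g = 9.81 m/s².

Stall occurs when L = W at CL,max. W = mg = 263 × 9.81 = 2580 N.
From L = ½ρV²S·CL,max = W: V_stall = √(2W/(ρSCL,max)) = √(2·2580/(0.992·10.3·1.66))
V_stall = √304.2 = 17.4 m/s

V_stall = 17.4 m/s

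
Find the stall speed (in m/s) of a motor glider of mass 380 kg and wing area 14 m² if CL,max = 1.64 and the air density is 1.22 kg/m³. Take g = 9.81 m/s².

At stall, lift equals weight: L = W = m·g = 380 × 9.81 = 3728 N.
From L = ½ρV²S·CL,max = W: V_stall = √(2W/(ρSCL,max)) = √(2·3728/(1.22·14·1.64))
V_stall = √266.2 = 16.3 m/s

V_stall = 16.3 m/s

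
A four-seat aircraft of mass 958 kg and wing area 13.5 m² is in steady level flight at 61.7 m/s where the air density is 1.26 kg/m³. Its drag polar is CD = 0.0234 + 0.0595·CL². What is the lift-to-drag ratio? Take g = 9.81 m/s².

L/D = 10.2

Weight W = mg = 958 × 9.81 = 9398 N; in level flight L = W.
Dynamic pressure q = 0.5 × 1.26 × 61.7² = 2398 Pa.
CL = 2W/(ρv²S) = 2×9398/(1.26×61.7²×13.5) = 0.2903.
CD = 0.0234 + 0.0595 × 0.2903² = 0.02841.
L/D = CL/CD = 0.2903 / 0.02841 = 10.2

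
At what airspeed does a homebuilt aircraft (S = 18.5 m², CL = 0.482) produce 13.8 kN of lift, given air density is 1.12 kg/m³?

v = 52.6 m/s

L = ½ρv²S·CL ⇒ v = √(2L/(ρ·S·CL))
v = √(2 × 13800 / (1.12 × 18.5 × 0.482)) = √2764 = 52.6 m/s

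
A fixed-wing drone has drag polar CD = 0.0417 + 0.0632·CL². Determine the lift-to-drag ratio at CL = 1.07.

CD = 0.0417 + 0.0632 × 1.07² = 0.1141
L/D = CL/CD = 1.07 / 0.1141 = 9.38

L/D = 9.38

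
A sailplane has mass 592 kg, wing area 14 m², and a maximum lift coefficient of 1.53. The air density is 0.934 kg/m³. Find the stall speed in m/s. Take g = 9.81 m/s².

Weight W = mg = 592 × 9.81 = 5808 N.
V_stall = √(2W/(ρ·S·CL,max)) = √(2 × 5808 / (0.934 × 14 × 1.53))
V_stall = √580.6 = 24.1 m/s

V_stall = 24.1 m/s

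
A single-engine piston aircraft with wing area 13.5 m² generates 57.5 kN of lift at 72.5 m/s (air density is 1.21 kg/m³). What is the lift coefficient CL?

From L = ½ρv²S·CL, rearranging gives CL = 2L/(ρv²S).
CL = 2 × 57500 / (1.21 × 72.5² × 13.5) = 1.34

CL = 1.34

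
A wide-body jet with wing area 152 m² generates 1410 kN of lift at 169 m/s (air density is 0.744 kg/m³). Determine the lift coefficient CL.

From L = ½ρv²S·CL, rearranging gives CL = 2L/(ρv²S).
CL = 2 × 1.41×10^6 / (0.744 × 169² × 152) = 0.873

CL = 0.873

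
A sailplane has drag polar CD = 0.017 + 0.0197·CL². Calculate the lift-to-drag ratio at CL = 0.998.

CD = 0.017 + 0.0197 × 0.998² = 0.03662
L/D = CL/CD = 0.998 / 0.03662 = 27.3

L/D = 27.3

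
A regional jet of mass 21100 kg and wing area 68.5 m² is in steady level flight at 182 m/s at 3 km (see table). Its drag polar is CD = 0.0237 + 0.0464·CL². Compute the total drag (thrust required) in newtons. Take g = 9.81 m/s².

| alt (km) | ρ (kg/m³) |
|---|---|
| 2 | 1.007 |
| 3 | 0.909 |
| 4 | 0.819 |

D = 26400 N

At 3 km, from the table: ρ = 0.909 kg/m³.
Weight W = mg = 21100 × 9.81 = 2.0699×10^5 N; in level flight L = W.
Dynamic pressure q = 0.5 × 0.909 × 182² = 15050 Pa.
CL = W/(q·S) = 2.0699×10^5 / (15050 × 68.5) = 0.2007.
CD = 0.0237 + 0.0464 × 0.2007² = 0.02557.
D = q·S·CD = 15050 × 68.5 × 0.02557 = 26370 N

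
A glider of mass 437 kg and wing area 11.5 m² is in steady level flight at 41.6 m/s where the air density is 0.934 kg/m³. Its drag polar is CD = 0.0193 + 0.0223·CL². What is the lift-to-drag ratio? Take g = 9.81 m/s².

Level flight ⇒ L = W = m·g = 437 × 9.81 = 4287 N.
q = ½ρv² = ½ × 0.934 × 41.6² = 808.2 Pa.
CL = 2W/(ρv²S) = 2×4287/(0.934×41.6²×11.5) = 0.4613.
CD = 0.0193 + 0.0223 × 0.4613² = 0.02404.
L/D = CL/CD = 0.4613 / 0.02404 = 19.2

L/D = 19.2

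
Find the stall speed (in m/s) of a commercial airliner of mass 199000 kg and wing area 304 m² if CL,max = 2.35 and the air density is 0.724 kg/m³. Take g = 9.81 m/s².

V_stall = 86.9 m/s

Weight W = mg = 199000 × 9.81 = 1.952×10^6 N.
V_stall = √(2W/(ρ·S·CL,max)) = √(2 × 1.952×10^6 / (0.724 × 304 × 2.35))
V_stall = √7549 = 86.9 m/s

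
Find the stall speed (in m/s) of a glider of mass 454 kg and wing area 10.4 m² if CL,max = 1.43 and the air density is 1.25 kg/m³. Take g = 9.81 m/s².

V_stall = 21.9 m/s

Weight W = mg = 454 × 9.81 = 4454 N.
From L = ½ρV²S·CL,max = W: V_stall = √(2W/(ρSCL,max)) = √(2·4454/(1.25·10.4·1.43))
V_stall = √479.2 = 21.9 m/s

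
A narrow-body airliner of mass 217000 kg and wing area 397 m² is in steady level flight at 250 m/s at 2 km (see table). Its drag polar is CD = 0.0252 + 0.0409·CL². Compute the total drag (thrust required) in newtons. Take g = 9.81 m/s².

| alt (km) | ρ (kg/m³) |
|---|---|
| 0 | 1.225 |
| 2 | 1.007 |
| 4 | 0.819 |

D = 3.3×10^5 N

At 2 km, from the table: ρ = 1.007 kg/m³.
In steady level flight, lift balances weight: W = mg = 217000 × 9.81 = 2.1288×10^6 N.
Dynamic pressure q = 0.5 × 1.007 × 250² = 31470 Pa.
CL = 2W/(ρv²S) = 2×2.1288×10^6/(1.007×250²×397) = 0.1704.
CD = 0.0252 + 0.0409 × 0.1704² = 0.02639.
D = q·S·CD = 31470 × 397 × 0.02639 = 3.297×10^5 N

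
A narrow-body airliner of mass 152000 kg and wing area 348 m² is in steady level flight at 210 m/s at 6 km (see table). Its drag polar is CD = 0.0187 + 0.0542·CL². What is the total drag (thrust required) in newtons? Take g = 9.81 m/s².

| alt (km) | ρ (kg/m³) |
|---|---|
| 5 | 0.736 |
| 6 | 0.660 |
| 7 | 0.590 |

At 6 km, from the table: ρ = 0.660 kg/m³.
Weight W = mg = 152000 × 9.81 = 1.4911×10^6 N; in level flight L = W.
q = ½ρv² = ½ × 0.66 × 210² = 14550 Pa.
CL = 2W/(ρv²S) = 2×1.4911×10^6/(0.66×210²×348) = 0.2944.
CD = 0.0187 + 0.0542 × 0.2944² = 0.0234.
D = q·S·CD = 14550 × 348 × 0.0234 = 1.185×10^5 N

D = 1.19×10^5 N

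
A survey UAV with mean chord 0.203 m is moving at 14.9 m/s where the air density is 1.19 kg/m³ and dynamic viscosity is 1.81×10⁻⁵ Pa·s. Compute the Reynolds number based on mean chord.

Re = 1.99×10^5

Re = ρ·v·c/μ = 1.19 × 14.9 × 0.203 / (1.81×10⁻⁵) = 1.99×10^5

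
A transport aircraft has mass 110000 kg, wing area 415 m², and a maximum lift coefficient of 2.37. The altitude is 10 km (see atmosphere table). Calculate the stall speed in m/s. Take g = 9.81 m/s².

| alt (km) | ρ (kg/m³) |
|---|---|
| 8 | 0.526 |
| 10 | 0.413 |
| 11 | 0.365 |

At 10 km, from the table: ρ = 0.413 kg/m³.
Weight W = mg = 110000 × 9.81 = 1.079×10^6 N.
From L = ½ρV²S·CL,max = W: V_stall = √(2W/(ρSCL,max)) = √(2·1.079×10^6/(0.413·415·2.37))
V_stall = √5313 = 72.9 m/s

V_stall = 72.9 m/s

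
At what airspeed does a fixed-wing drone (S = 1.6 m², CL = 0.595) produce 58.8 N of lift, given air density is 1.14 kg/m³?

L = ½ρv²S·CL ⇒ v = √(2L/(ρ·S·CL))
v = √(2 × 58.8 / (1.14 × 1.6 × 0.595)) = √108.4 = 10.4 m/s

v = 10.4 m/s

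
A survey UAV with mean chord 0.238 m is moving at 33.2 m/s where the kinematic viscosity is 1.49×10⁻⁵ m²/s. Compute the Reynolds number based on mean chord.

Re = 5.3×10^5

Re = v·c/ν = 33.2 × 0.238 / (1.49×10⁻⁵) = 5.3×10^5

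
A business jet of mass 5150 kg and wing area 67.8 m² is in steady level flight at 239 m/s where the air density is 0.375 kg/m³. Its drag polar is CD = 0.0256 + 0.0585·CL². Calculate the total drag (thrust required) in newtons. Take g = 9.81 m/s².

D = 18800 N

Weight W = mg = 5150 × 9.81 = 50522 N; in level flight L = W.
Dynamic pressure q = 0.5 × 0.375 × 239² = 10710 Pa.
CL = 2W/(ρv²S) = 2×50522/(0.375×239²×67.8) = 0.06957.
CD = 0.0256 + 0.0585 × 0.06957² = 0.02588.
D = q·S·CD = 10710 × 67.8 × 0.02588 = 18800 N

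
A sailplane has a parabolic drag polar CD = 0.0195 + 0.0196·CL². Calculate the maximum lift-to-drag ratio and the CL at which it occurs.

For CD = CD0 + K·CL², (L/D)max occurs at CL* = √(CD0/K) and equals 1/(2√(K·CD0)).
(L/D)max = 1/(2√(0.0196 × 0.0195)) = 1/(2 × 0.01955) = 25.6
CL* = √(0.0195/0.0196) = 0.997

(L/D)max = 25.6, at CL = 0.997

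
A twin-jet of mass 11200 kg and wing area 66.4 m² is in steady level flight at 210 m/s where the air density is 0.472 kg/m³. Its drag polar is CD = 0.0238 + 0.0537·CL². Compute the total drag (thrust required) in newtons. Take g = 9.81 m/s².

Level flight ⇒ L = W = m·g = 11200 × 9.81 = 1.0987×10^5 N.
Dynamic pressure q = 0.5 × 0.472 × 210² = 10410 Pa.
CL = W/(q·S) = 1.0987×10^5 / (10410 × 66.4) = 0.159.
CD = 0.0238 + 0.0537 × 0.159² = 0.02516.
D = q·S·CD = 10410 × 66.4 × 0.02516 = 17390 N

D = 17400 N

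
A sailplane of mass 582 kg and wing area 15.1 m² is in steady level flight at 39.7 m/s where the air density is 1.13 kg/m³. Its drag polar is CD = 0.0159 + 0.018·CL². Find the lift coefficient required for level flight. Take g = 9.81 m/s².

CL = 0.425

In steady level flight, lift balances weight: W = mg = 582 × 9.81 = 5709.4 N.
q = ½ρv² = ½ × 1.13 × 39.7² = 890.5 Pa.
Required CL = L/(qS) = 5709.4/(890.5·15.1) = 0.4246.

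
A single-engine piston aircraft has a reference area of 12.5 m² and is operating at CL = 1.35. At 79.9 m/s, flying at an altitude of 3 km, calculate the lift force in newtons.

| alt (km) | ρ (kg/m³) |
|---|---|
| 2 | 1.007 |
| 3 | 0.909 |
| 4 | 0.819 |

At 3 km, from the table: ρ = 0.909 kg/m³.
Dynamic pressure q = ½ρv² = ½ × 0.909 × 79.9² = 2902 Pa.
L = q·S·CL = 2902 × 12.5 × 1.35 = 49000 N ≈ 49 kN

L = 49000 N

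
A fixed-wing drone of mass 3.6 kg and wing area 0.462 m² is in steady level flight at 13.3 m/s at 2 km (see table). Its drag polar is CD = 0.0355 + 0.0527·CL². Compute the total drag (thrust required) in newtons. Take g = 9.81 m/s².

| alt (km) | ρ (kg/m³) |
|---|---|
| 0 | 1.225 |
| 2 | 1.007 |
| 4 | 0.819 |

At 2 km, from the table: ρ = 1.007 kg/m³.
Weight W = mg = 3.6 × 9.81 = 35.316 N; in level flight L = W.
q = ½ρv² = ½ × 1.007 × 13.3² = 89.06 Pa.
CL = 2W/(ρv²S) = 2×35.316/(1.007×13.3²×0.462) = 0.8583.
CD = 0.0355 + 0.0527 × 0.8583² = 0.07432.
D = q·S·CD = 89.06 × 0.462 × 0.07432 = 3.058 N

D = 3.06 N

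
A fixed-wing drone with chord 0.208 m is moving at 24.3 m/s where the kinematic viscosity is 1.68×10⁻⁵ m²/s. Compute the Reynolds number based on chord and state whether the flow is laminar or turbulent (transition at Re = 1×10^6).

Re = v·c/ν = 24.3 × 0.208 / (1.68×10⁻⁵) = 3.01×10^5
Since 3.01×10^5 < 1×10^6, the flow is laminar.

Re = 3.01×10^5 (laminar)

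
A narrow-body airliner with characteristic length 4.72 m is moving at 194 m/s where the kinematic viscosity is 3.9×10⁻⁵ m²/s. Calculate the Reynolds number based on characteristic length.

Re = 2.35×10^7

Re = v·c/ν = 194 × 4.72 / (3.9×10⁻⁵) = 2.35×10^7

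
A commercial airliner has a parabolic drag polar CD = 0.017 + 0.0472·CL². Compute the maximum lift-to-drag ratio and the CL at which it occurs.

(L/D)max = 17.7, at CL = 0.6

For CD = CD0 + K·CL², (L/D)max occurs at CL* = √(CD0/K) and equals 1/(2√(K·CD0)).
(L/D)max = 1/(2√(0.0472 × 0.017)) = 1/(2 × 0.02833) = 17.7
CL* = √(0.017/0.0472) = 0.6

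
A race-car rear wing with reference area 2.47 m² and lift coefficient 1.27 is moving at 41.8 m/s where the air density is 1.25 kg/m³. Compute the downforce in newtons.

L = 3430 N

L = ½ρv²S·CL = ½ × 1.25 × 41.8² × 2.47 × 1.27 = 3430 N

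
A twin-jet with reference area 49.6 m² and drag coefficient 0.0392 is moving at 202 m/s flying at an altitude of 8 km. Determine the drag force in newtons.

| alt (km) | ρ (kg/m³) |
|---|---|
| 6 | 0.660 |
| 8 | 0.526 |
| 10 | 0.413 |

At 8 km, from the table: ρ = 0.526 kg/m³.
Dynamic pressure q = ½ρv² = ½ × 0.526 × 202² = 10730 Pa.
D = q·S·CD = 10730 × 49.6 × 0.0392 = 20900 N ≈ 20.9 kN

D = 20900 N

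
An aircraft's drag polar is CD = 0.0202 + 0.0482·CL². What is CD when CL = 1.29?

CD = 0.0202 + 0.0482 × 1.29² = 0.0202 + 0.08021 = 0.1

CD = 0.1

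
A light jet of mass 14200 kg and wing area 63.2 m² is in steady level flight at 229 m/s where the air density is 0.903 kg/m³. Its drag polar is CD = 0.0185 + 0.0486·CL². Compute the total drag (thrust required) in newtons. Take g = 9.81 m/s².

Weight W = mg = 14200 × 9.81 = 1.393×10^5 N; in level flight L = W.
q = ½ρv² = ½ × 0.903 × 229² = 23680 Pa.
Required CL = L/(qS) = 1.393×10^5/(23680·63.2) = 0.09309.
CD = 0.0185 + 0.0486 × 0.09309² = 0.01892.
D = q·S·CD = 23680 × 63.2 × 0.01892 = 28310 N

D = 28300 N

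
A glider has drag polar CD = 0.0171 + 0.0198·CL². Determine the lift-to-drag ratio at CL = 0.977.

L/D = 27.1

CD = 0.0171 + 0.0198 × 0.977² = 0.036
L/D = CL/CD = 0.977 / 0.036 = 27.1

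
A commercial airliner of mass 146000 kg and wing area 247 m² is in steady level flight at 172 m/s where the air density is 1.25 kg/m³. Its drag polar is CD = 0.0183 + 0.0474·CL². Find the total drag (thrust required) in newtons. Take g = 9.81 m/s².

D = 1.05×10^5 N

Level flight ⇒ L = W = m·g = 146000 × 9.81 = 1.4323×10^6 N.
Dynamic pressure q = 0.5 × 1.25 × 172² = 18490 Pa.
CL = W/(q·S) = 1.4323×10^6 / (18490 × 247) = 0.3136.
CD = 0.0183 + 0.0474 × 0.3136² = 0.02296.
D = q·S·CD = 18490 × 247 × 0.02296 = 1.049×10^5 N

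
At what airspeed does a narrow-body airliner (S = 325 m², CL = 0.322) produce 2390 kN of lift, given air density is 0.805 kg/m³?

v = 238 m/s

L = ½ρv²S·CL ⇒ v = √(2L/(ρ·S·CL))
v = √(2 × 2.39×10^6 / (0.805 × 325 × 0.322)) = √56740 = 238 m/s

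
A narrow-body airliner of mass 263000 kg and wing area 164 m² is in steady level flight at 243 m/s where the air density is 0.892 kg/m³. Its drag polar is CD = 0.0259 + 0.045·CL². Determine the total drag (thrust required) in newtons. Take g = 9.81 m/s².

In steady level flight, lift balances weight: W = mg = 263000 × 9.81 = 2.58×10^6 N.
Dynamic pressure q = 0.5 × 0.892 × 243² = 26340 Pa.
CL = W/(q·S) = 2.58×10^6 / (26340 × 164) = 0.5974.
CD = 0.0259 + 0.045 × 0.5974² = 0.04196.
D = q·S·CD = 26340 × 164 × 0.04196 = 1.812×10^5 N

D = 1.81×10^5 N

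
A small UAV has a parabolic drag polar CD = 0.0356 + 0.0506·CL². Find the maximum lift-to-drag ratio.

For CD = CD0 + K·CL², (L/D)max occurs at CL* = √(CD0/K) and equals 1/(2√(K·CD0)).
(L/D)max = 1/(2√(0.0506 × 0.0356)) = 1/(2 × 0.04244) = 11.8

(L/D)max = 11.8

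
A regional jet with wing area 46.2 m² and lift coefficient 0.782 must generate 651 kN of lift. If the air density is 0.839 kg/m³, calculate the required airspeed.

L = ½ρv²S·CL ⇒ v = √(2L/(ρ·S·CL))
v = √(2 × 6.51×10^5 / (0.839 × 46.2 × 0.782)) = √42950 = 207 m/s

v = 207 m/s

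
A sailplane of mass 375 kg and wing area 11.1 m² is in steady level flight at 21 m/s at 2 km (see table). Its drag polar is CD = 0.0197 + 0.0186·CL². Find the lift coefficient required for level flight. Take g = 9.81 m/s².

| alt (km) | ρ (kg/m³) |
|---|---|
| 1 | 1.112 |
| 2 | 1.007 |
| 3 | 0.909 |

At 2 km, from the table: ρ = 1.007 kg/m³.
In steady level flight, lift balances weight: W = mg = 375 × 9.81 = 3678.8 N.
Dynamic pressure q = 0.5 × 1.007 × 21² = 222 Pa.
CL = W/(q·S) = 3678.8 / (222 × 11.1) = 1.493.

CL = 1.49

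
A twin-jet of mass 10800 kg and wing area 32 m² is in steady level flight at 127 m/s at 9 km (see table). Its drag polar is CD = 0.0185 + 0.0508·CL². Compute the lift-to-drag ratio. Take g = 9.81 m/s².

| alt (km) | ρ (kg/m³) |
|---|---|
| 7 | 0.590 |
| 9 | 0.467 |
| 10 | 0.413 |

L/D = 15.2

At 9 km, from the table: ρ = 0.467 kg/m³.
In steady level flight, lift balances weight: W = mg = 10800 × 9.81 = 1.0595×10^5 N.
Dynamic pressure q = 0.5 × 0.467 × 127² = 3766 Pa.
CL = W/(q·S) = 1.0595×10^5 / (3766 × 32) = 0.8791.
CD = 0.0185 + 0.0508 × 0.8791² = 0.05776.
L/D = CL/CD = 0.8791 / 0.05776 = 15.2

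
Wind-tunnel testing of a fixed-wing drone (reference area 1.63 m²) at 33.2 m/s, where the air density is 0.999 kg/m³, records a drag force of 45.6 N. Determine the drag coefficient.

CD = 0.0508

From D = ½ρv²S·CD, rearranging gives CD = 2D/(ρv²S).
CD = 2 × 45.6 / (0.999 × 33.2² × 1.63) = 0.0508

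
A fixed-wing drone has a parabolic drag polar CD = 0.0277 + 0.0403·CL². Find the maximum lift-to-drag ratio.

For CD = CD0 + K·CL², (L/D)max occurs at CL* = √(CD0/K) and equals 1/(2√(K·CD0)).
(L/D)max = 1/(2√(0.0403 × 0.0277)) = 1/(2 × 0.03341) = 15

(L/D)max = 15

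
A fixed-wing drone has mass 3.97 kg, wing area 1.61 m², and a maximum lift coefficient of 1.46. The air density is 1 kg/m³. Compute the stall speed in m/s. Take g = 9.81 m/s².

V_stall = 5.76 m/s

At stall, lift equals weight: L = W = m·g = 3.97 × 9.81 = 38.95 N.
V_stall = √(2W/(ρ·S·CL,max)) = √(2 × 38.95 / (1 × 1.61 × 1.46))
V_stall = √33.14 = 5.76 m/s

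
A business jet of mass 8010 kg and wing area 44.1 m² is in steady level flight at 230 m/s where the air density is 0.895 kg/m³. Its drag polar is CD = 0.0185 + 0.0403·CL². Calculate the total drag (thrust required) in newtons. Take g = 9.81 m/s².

D = 19600 N

Weight W = mg = 8010 × 9.81 = 78578 N; in level flight L = W.
Dynamic pressure q = 0.5 × 0.895 × 230² = 23670 Pa.
CL = 2W/(ρv²S) = 2×78578/(0.895×230²×44.1) = 0.07527.
CD = 0.0185 + 0.0403 × 0.07527² = 0.01873.
D = q·S·CD = 23670 × 44.1 × 0.01873 = 19550 N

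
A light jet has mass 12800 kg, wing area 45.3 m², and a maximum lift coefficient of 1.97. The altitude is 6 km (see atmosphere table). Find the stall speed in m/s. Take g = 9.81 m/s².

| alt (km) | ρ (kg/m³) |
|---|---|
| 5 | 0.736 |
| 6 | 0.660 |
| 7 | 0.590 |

V_stall = 65.3 m/s

At 6 km, from the table: ρ = 0.660 kg/m³.
At stall, lift equals weight: L = W = m·g = 12800 × 9.81 = 1.256×10^5 N.
From L = ½ρV²S·CL,max = W: V_stall = √(2W/(ρSCL,max)) = √(2·1.256×10^5/(0.66·45.3·1.97))
V_stall = √4264 = 65.3 m/s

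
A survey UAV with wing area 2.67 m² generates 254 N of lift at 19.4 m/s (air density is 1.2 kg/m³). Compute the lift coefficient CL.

CL = 0.421

From L = ½ρv²S·CL, rearranging gives CL = 2L/(ρv²S).
CL = 2 × 254 / (1.2 × 19.4² × 2.67) = 0.421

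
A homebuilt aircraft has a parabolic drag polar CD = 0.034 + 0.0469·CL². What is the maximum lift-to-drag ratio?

For CD = CD0 + K·CL², (L/D)max occurs at CL* = √(CD0/K) and equals 1/(2√(K·CD0)).
(L/D)max = 1/(2√(0.0469 × 0.034)) = 1/(2 × 0.03993) = 12.5

(L/D)max = 12.5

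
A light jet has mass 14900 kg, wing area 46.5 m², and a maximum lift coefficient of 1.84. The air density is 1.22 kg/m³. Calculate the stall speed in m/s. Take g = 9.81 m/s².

V_stall = 52.9 m/s

Stall occurs when L = W at CL,max. W = mg = 14900 × 9.81 = 1.462×10^5 N.
From L = ½ρV²S·CL,max = W: V_stall = √(2W/(ρSCL,max)) = √(2·1.462×10^5/(1.22·46.5·1.84))
V_stall = √2801 = 52.9 m/s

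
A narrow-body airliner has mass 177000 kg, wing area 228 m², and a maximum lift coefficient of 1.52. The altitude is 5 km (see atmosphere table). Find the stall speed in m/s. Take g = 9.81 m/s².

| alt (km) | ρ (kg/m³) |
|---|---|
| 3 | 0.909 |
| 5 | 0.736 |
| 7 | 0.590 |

At 5 km, from the table: ρ = 0.736 kg/m³.
Stall occurs when L = W at CL,max. W = mg = 177000 × 9.81 = 1.736×10^6 N.
V_stall = √(2W/(ρ·S·CL,max)) = √(2 × 1.736×10^6 / (0.736 × 228 × 1.52))
V_stall = √13610 = 117 m/s

V_stall = 117 m/s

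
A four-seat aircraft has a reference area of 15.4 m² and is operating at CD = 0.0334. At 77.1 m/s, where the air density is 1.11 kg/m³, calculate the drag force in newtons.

Dynamic pressure q = ½ρv² = ½ × 1.11 × 77.1² = 3299 Pa.
D = q·S·CD = 3299 × 15.4 × 0.0334 = 1700 N

D = 1700 N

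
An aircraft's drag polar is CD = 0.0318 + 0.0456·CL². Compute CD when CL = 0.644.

CD = 0.0318 + 0.0456 × 0.644² = 0.0318 + 0.01891 = 0.0507

CD = 0.0507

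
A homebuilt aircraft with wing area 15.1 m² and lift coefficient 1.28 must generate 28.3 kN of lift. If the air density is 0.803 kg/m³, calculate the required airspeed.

L = ½ρv²S·CL ⇒ v = √(2L/(ρ·S·CL))
v = √(2 × 28300 / (0.803 × 15.1 × 1.28)) = √3647 = 60.4 m/s

v = 60.4 m/s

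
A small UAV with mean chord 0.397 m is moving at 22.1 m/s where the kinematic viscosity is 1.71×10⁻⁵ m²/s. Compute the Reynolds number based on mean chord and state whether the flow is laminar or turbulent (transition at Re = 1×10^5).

Re = v·c/ν = 22.1 × 0.397 / (1.71×10⁻⁵) = 5.13×10^5
Since 5.13×10^5 > 1×10^5, the flow is turbulent.

Re = 5.13×10^5 (turbulent)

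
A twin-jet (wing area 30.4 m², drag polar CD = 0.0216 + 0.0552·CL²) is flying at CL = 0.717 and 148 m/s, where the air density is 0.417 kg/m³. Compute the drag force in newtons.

D = 6940 N

CD = 0.0216 + 0.0552 × 0.717² = 0.04998
D = ½ρv²S·CD = ½ × 0.417 × 148² × 30.4 × 0.04998 = 6940 N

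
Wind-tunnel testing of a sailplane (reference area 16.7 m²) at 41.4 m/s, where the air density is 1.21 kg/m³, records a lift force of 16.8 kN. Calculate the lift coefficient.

CL = 0.97

From L = ½ρv²S·CL, rearranging gives CL = 2L/(ρv²S).
CL = 2 × 16800 / (1.21 × 41.4² × 16.7) = 0.97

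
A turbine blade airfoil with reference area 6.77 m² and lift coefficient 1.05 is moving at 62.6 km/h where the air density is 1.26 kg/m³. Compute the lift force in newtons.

L = 1350 N

Convert speed: v = 62.6 km/h ÷ 3.6 = 17.39 m/s.
L = ½ρv²S·CL = ½ × 1.26 × 17.39² × 6.77 × 1.05 = 1350 N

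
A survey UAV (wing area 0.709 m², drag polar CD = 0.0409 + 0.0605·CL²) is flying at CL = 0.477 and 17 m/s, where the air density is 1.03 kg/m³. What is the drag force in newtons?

D = 5.77 N

CD = 0.0409 + 0.0605 × 0.477² = 0.05467
D = ½ρv²S·CD = ½ × 1.03 × 17² × 0.709 × 0.05467 = 5.77 N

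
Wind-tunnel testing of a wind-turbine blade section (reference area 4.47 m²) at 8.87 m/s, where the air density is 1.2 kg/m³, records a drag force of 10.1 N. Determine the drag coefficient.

CD = 0.0479

From D = ½ρv²S·CD, rearranging gives CD = 2D/(ρv²S).
CD = 2 × 10.1 / (1.2 × 8.87² × 4.47) = 0.0479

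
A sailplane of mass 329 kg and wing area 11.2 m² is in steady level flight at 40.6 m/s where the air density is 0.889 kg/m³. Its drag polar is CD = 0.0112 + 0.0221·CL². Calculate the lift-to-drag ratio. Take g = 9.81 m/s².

Level flight ⇒ L = W = m·g = 329 × 9.81 = 3227.5 N.
Dynamic pressure q = 0.5 × 0.889 × 40.6² = 732.7 Pa.
CL = W/(q·S) = 3227.5 / (732.7 × 11.2) = 0.3933.
CD = 0.0112 + 0.0221 × 0.3933² = 0.01462.
L/D = CL/CD = 0.3933 / 0.01462 = 26.9

L/D = 26.9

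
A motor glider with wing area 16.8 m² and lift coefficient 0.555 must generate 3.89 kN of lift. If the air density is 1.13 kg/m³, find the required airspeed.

v = 27.2 m/s

L = ½ρv²S·CL ⇒ v = √(2L/(ρ·S·CL))
v = √(2 × 3890 / (1.13 × 16.8 × 0.555)) = √738.4 = 27.2 m/s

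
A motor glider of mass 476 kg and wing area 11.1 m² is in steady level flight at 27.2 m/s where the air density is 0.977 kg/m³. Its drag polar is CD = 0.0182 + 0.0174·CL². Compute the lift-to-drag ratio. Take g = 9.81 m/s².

Weight W = mg = 476 × 9.81 = 4669.6 N; in level flight L = W.
q = ½ρv² = ½ × 0.977 × 27.2² = 361.4 Pa.
Required CL = L/(qS) = 4669.6/(361.4·11.1) = 1.164.
CD = 0.0182 + 0.0174 × 1.164² = 0.04177.
L/D = CL/CD = 1.164 / 0.04177 = 27.9

L/D = 27.9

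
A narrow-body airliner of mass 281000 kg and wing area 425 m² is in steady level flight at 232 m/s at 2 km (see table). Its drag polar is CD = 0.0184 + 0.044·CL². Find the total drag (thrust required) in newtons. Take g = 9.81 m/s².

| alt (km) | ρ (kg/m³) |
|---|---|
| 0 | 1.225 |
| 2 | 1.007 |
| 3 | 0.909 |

At 2 km, from the table: ρ = 1.007 kg/m³.
In steady level flight, lift balances weight: W = mg = 281000 × 9.81 = 2.7566×10^6 N.
q = ½ρv² = ½ × 1.007 × 232² = 27100 Pa.
Required CL = L/(qS) = 2.7566×10^6/(27100·425) = 0.2393.
CD = 0.0184 + 0.044 × 0.2393² = 0.02092.
D = q·S·CD = 27100 × 425 × 0.02092 = 2.41×10^5 N

D = 2.41×10^5 N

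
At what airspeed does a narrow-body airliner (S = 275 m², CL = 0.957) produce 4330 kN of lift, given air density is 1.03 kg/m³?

L = ½ρv²S·CL ⇒ v = √(2L/(ρ·S·CL))
v = √(2 × 4.33×10^6 / (1.03 × 275 × 0.957)) = √31950 = 179 m/s

v = 179 m/s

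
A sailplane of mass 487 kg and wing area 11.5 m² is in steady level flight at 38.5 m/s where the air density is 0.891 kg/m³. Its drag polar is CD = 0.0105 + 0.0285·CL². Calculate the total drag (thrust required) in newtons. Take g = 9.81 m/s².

In steady level flight, lift balances weight: W = mg = 487 × 9.81 = 4777.5 N.
q = ½ρv² = ½ × 0.891 × 38.5² = 660.3 Pa.
Required CL = L/(qS) = 4777.5/(660.3·11.5) = 0.6291.
CD = 0.0105 + 0.0285 × 0.6291² = 0.02178.
D = q·S·CD = 660.3 × 11.5 × 0.02178 = 165.4 N

D = 165 N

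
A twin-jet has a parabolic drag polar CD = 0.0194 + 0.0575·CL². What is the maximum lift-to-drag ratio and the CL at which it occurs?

For CD = CD0 + K·CL², (L/D)max occurs at CL* = √(CD0/K) and equals 1/(2√(K·CD0)).
(L/D)max = 1/(2√(0.0575 × 0.0194)) = 1/(2 × 0.0334) = 15
CL* = √(0.0194/0.0575) = 0.581

(L/D)max = 15, at CL = 0.581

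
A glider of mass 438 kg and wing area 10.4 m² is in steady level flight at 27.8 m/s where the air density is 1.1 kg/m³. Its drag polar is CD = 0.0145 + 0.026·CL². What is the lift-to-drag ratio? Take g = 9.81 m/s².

In steady level flight, lift balances weight: W = mg = 438 × 9.81 = 4296.8 N.
q = ½ρv² = ½ × 1.1 × 27.8² = 425.1 Pa.
CL = 2W/(ρv²S) = 2×4296.8/(1.1×27.8²×10.4) = 0.972.
CD = 0.0145 + 0.026 × 0.972² = 0.03906.
L/D = CL/CD = 0.972 / 0.03906 = 24.9

L/D = 24.9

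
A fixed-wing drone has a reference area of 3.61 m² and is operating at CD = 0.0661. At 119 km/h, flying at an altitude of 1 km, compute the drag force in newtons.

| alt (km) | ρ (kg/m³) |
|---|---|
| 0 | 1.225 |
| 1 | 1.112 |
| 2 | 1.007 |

D = 145 N

At 1 km, from the table: ρ = 1.112 kg/m³.
Convert speed: v = 119 km/h ÷ 3.6 = 33.06 m/s.
Dynamic pressure q = ½ρv² = ½ × 1.112 × 33.06² = 607.5 Pa.
D = q·S·CD = 607.5 × 3.61 × 0.0661 = 145 N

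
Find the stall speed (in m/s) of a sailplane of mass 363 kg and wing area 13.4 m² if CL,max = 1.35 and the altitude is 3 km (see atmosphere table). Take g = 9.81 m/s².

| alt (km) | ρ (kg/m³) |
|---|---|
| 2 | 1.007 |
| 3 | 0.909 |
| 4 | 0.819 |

At 3 km, from the table: ρ = 0.909 kg/m³.
Weight W = mg = 363 × 9.81 = 3561 N.
V_stall = √(2W/(ρ·S·CL,max)) = √(2 × 3561 / (0.909 × 13.4 × 1.35))
V_stall = √433.1 = 20.8 m/s

V_stall = 20.8 m/s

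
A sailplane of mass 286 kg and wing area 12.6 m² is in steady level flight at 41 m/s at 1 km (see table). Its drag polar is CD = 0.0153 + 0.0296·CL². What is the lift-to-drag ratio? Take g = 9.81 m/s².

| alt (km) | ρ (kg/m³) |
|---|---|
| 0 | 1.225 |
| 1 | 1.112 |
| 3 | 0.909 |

At 1 km, from the table: ρ = 1.112 kg/m³.
Level flight ⇒ L = W = m·g = 286 × 9.81 = 2805.7 N.
q = ½ρv² = ½ × 1.112 × 41² = 934.6 Pa.
CL = W/(q·S) = 2805.7 / (934.6 × 12.6) = 0.2382.
CD = 0.0153 + 0.0296 × 0.2382² = 0.01698.
L/D = CL/CD = 0.2382 / 0.01698 = 14

L/D = 14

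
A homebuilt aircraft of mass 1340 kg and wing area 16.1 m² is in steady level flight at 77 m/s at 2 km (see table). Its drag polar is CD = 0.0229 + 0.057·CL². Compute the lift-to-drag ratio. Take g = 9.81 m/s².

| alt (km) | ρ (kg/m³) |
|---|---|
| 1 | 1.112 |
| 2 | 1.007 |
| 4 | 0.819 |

L/D = 10.1

At 2 km, from the table: ρ = 1.007 kg/m³.
Weight W = mg = 1340 × 9.81 = 13145 N; in level flight L = W.
Dynamic pressure q = 0.5 × 1.007 × 77² = 2985 Pa.
CL = 2W/(ρv²S) = 2×13145/(1.007×77²×16.1) = 0.2735.
CD = 0.0229 + 0.057 × 0.2735² = 0.02716.
L/D = CL/CD = 0.2735 / 0.02716 = 10.1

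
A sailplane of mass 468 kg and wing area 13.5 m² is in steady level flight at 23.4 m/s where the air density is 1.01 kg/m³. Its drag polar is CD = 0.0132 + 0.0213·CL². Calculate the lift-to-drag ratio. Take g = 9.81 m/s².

In steady level flight, lift balances weight: W = mg = 468 × 9.81 = 4591.1 N.
q = ½ρv² = ½ × 1.01 × 23.4² = 276.5 Pa.
CL = W/(q·S) = 4591.1 / (276.5 × 13.5) = 1.23.
CD = 0.0132 + 0.0213 × 1.23² = 0.04542.
L/D = CL/CD = 1.23 / 0.04542 = 27.1

L/D = 27.1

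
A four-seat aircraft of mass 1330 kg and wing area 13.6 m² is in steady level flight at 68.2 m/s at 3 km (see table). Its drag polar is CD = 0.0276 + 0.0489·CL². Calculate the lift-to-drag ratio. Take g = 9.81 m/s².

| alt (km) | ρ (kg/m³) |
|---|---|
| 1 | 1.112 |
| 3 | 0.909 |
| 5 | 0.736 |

At 3 km, from the table: ρ = 0.909 kg/m³.
Level flight ⇒ L = W = m·g = 1330 × 9.81 = 13047 N.
q = ½ρv² = ½ × 0.909 × 68.2² = 2114 Pa.
Required CL = L/(qS) = 13047/(2114·13.6) = 0.4538.
CD = 0.0276 + 0.0489 × 0.4538² = 0.03767.
L/D = CL/CD = 0.4538 / 0.03767 = 12

L/D = 12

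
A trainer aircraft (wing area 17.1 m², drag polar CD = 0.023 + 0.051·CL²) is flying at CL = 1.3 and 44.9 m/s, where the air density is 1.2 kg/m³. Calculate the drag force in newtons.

D = 2260 N

CD = 0.023 + 0.051 × 1.3² = 0.1092
D = ½ρv²S·CD = ½ × 1.2 × 44.9² × 17.1 × 0.1092 = 2260 N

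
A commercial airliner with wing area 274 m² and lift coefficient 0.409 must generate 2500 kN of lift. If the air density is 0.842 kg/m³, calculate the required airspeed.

L = ½ρv²S·CL ⇒ v = √(2L/(ρ·S·CL))
v = √(2 × 2.5×10^6 / (0.842 × 274 × 0.409)) = √52990 = 230 m/s

v = 230 m/s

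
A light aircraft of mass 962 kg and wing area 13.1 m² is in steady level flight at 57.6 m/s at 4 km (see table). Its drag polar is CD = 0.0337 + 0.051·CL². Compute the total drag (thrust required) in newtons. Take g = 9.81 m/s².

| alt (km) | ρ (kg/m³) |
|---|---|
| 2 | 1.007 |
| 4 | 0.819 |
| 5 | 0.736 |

D = 855 N

At 4 km, from the table: ρ = 0.819 kg/m³.
Level flight ⇒ L = W = m·g = 962 × 9.81 = 9437.2 N.
q = ½ρv² = ½ × 0.819 × 57.6² = 1359 Pa.
CL = W/(q·S) = 9437.2 / (1359 × 13.1) = 0.5302.
CD = 0.0337 + 0.051 × 0.5302² = 0.04804.
D = q·S·CD = 1359 × 13.1 × 0.04804 = 855 N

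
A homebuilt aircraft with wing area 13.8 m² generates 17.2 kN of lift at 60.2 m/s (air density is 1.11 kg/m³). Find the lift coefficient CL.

From L = ½ρv²S·CL, rearranging gives CL = 2L/(ρv²S).
CL = 2 × 17200 / (1.11 × 60.2² × 13.8) = 0.62

CL = 0.62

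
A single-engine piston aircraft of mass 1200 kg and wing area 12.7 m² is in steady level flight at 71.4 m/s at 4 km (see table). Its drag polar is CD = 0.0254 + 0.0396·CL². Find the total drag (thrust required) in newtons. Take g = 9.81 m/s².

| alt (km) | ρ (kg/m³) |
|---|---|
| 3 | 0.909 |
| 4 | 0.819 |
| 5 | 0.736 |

At 4 km, from the table: ρ = 0.819 kg/m³.
In steady level flight, lift balances weight: W = mg = 1200 × 9.81 = 11772 N.
q = ½ρv² = ½ × 0.819 × 71.4² = 2088 Pa.
CL = 2W/(ρv²S) = 2×11772/(0.819×71.4²×12.7) = 0.444.
CD = 0.0254 + 0.0396 × 0.444² = 0.03321.
D = q·S·CD = 2088 × 12.7 × 0.03321 = 880.4 N

D = 880 N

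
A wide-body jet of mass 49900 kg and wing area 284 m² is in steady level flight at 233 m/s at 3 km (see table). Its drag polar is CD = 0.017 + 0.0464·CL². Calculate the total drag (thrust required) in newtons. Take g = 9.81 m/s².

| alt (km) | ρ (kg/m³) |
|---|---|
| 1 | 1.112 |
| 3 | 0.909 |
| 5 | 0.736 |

At 3 km, from the table: ρ = 0.909 kg/m³.
Weight W = mg = 49900 × 9.81 = 4.8952×10^5 N; in level flight L = W.
Dynamic pressure q = 0.5 × 0.909 × 233² = 24670 Pa.
CL = W/(q·S) = 4.8952×10^5 / (24670 × 284) = 0.06986.
CD = 0.017 + 0.0464 × 0.06986² = 0.01723.
D = q·S·CD = 24670 × 284 × 0.01723 = 1.207×10^5 N

D = 1.21×10^5 N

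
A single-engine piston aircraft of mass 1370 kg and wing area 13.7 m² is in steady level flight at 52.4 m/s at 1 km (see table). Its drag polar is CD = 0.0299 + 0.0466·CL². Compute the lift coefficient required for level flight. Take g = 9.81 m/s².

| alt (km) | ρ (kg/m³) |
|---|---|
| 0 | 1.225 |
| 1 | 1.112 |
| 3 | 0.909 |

CL = 0.643

At 1 km, from the table: ρ = 1.112 kg/m³.
Level flight ⇒ L = W = m·g = 1370 × 9.81 = 13440 N.
Dynamic pressure q = 0.5 × 1.112 × 52.4² = 1527 Pa.
Required CL = L/(qS) = 13440/(1527·13.7) = 0.6426.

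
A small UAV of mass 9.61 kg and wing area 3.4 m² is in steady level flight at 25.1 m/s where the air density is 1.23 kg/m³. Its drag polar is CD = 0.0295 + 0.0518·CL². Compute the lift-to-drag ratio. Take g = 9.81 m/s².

L/D = 2.4

Weight W = mg = 9.61 × 9.81 = 94.274 N; in level flight L = W.
q = ½ρv² = ½ × 1.23 × 25.1² = 387.5 Pa.
Required CL = L/(qS) = 94.274/(387.5·3.4) = 0.07156.
CD = 0.0295 + 0.0518 × 0.07156² = 0.02977.
L/D = CL/CD = 0.07156 / 0.02977 = 2.4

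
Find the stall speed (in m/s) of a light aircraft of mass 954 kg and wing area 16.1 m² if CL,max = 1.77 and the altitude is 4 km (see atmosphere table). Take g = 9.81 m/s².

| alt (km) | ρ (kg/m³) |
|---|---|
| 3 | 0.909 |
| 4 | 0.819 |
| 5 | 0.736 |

V_stall = 28.3 m/s

At 4 km, from the table: ρ = 0.819 kg/m³.
Weight W = mg = 954 × 9.81 = 9359 N.
V_stall = √(2W/(ρ·S·CL,max)) = √(2 × 9359 / (0.819 × 16.1 × 1.77))
V_stall = √802 = 28.3 m/s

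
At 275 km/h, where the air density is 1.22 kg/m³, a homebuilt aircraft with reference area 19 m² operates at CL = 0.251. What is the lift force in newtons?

Convert speed: v = 275 km/h ÷ 3.6 = 76.39 m/s.
Dynamic pressure q = ½ρv² = ½ × 1.22 × 76.39² = 3560 Pa.
L = q·S·CL = 3560 × 19 × 0.251 = 17000 N ≈ 17 kN

L = 17000 N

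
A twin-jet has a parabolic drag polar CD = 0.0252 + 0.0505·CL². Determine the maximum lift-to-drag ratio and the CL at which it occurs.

For CD = CD0 + K·CL², (L/D)max occurs at CL* = √(CD0/K) and equals 1/(2√(K·CD0)).
(L/D)max = 1/(2√(0.0505 × 0.0252)) = 1/(2 × 0.03567) = 14
CL* = √(0.0252/0.0505) = 0.706

(L/D)max = 14, at CL = 0.706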